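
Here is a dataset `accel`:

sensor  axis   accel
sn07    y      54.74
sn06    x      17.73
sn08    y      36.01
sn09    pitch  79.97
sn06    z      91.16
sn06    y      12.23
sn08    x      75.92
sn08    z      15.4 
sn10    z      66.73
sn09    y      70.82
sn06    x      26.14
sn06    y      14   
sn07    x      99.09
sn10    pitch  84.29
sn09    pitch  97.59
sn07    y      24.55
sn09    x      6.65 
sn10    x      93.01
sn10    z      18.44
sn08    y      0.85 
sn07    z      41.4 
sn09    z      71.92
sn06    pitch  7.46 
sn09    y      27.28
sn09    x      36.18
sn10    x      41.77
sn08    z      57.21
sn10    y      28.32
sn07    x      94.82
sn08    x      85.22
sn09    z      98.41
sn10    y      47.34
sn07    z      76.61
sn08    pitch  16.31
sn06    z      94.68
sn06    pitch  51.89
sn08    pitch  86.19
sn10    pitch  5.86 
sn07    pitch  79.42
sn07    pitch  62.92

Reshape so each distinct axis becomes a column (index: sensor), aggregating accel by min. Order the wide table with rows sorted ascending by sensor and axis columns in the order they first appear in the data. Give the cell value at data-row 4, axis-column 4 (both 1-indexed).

71.92

With rows sorted ascending by sensor, row 4 is sensor=sn09. axis columns in first-appearance order: y, x, pitch, z; column 4 is z.
Long rows with sensor=sn09, axis=z: min(71.92, 98.41) = 71.92.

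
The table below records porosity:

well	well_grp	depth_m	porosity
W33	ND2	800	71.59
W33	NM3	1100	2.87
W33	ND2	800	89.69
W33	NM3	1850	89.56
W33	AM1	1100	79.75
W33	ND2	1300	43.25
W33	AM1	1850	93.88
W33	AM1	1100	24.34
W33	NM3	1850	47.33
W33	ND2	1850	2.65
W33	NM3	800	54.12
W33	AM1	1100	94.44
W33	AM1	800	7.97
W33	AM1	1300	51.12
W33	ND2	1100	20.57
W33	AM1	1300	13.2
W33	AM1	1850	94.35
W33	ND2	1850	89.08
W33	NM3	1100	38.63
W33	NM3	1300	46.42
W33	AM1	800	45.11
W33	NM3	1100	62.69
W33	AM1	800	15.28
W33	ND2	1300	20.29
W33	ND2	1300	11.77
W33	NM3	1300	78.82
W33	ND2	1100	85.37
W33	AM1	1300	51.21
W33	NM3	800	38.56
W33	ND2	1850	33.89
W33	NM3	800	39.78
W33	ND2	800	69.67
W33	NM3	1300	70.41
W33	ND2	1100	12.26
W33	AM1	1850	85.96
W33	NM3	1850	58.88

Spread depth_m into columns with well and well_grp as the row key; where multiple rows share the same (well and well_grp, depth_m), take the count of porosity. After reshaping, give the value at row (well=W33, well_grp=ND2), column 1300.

Rows with well=W33, well_grp=ND2 and depth_m=1300: porosity values are 43.25, 20.29, 11.77.
3 rows match — count = 3.

3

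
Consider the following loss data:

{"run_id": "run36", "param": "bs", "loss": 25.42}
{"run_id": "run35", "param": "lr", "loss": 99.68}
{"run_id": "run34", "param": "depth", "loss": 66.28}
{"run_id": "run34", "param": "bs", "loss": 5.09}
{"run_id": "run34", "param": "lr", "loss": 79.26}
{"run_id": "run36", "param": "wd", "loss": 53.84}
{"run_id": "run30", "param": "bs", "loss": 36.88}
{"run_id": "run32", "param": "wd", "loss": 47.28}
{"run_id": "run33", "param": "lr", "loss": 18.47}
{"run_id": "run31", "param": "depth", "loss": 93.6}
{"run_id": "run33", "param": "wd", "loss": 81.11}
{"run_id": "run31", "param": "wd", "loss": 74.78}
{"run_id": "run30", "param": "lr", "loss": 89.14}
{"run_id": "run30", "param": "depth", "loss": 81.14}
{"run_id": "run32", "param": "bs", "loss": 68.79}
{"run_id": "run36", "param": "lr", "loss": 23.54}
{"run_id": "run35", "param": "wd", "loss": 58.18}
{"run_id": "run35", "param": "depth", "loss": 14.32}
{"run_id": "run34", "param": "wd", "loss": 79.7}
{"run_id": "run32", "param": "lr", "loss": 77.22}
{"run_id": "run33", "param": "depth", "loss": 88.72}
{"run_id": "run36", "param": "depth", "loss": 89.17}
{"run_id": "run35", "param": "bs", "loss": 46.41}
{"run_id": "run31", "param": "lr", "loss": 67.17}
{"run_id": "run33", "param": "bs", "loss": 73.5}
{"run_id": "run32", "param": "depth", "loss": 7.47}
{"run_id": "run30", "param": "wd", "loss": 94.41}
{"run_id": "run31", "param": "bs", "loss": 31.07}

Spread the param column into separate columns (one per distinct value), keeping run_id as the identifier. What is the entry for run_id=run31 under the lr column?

Wide layout: rows indexed by run_id, columns are the 4 distinct param values (bs, lr, depth, wd).
Cell (run_id=run31, param=lr) draws from the long row where run_id=run31 and param=lr, which has loss=67.17.

67.17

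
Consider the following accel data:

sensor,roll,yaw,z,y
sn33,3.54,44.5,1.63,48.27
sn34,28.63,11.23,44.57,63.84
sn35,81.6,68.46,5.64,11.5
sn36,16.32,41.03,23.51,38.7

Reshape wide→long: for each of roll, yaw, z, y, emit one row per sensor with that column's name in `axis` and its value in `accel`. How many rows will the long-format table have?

16

4 sensor values × 4 melted columns = 16 rows.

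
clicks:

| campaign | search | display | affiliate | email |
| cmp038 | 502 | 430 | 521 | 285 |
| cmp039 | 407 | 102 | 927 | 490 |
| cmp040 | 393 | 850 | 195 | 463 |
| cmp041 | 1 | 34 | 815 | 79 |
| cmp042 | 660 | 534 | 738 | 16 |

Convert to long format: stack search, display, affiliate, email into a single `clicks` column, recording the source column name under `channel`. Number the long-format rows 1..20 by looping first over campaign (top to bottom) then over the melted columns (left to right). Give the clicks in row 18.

20 rows total (5 × 4). Row 18: index ⌊(18-1)/4⌋ = 4 into campaign → cmp042; (18-1) mod 4 = 1 into the melted columns → display.
So row 18 is (cmp042, display, 534); clicks = 534.

534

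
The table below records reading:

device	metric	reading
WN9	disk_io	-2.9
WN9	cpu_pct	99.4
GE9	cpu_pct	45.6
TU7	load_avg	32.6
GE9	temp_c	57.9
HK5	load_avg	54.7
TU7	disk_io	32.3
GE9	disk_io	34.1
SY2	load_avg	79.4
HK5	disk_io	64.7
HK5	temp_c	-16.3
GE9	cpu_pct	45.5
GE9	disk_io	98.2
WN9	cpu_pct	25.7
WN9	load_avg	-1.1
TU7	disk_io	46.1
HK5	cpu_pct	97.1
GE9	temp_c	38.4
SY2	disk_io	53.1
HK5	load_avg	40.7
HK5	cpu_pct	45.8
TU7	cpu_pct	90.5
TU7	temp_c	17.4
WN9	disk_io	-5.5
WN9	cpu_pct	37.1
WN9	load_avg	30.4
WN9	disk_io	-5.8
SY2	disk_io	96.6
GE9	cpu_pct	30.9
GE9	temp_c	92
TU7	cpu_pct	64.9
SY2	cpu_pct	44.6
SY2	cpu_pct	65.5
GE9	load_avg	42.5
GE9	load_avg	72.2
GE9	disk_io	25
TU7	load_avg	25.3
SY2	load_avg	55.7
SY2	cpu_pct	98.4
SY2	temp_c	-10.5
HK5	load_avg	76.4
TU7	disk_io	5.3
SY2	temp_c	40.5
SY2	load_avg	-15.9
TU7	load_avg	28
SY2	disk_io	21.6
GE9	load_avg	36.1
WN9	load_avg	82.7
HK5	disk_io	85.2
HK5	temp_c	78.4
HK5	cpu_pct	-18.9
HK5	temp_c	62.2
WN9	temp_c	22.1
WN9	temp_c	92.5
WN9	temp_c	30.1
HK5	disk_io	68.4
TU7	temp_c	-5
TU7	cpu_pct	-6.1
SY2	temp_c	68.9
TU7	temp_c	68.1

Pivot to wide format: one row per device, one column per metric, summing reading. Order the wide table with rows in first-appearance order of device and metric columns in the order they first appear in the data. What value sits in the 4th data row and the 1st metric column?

218.3

With rows in first-appearance order of device, row 4 is device=HK5. metric columns in first-appearance order: disk_io, cpu_pct, load_avg, temp_c; column 1 is disk_io.
Long rows with device=HK5, metric=disk_io: 64.7 + 85.2 + 68.4 = 218.3.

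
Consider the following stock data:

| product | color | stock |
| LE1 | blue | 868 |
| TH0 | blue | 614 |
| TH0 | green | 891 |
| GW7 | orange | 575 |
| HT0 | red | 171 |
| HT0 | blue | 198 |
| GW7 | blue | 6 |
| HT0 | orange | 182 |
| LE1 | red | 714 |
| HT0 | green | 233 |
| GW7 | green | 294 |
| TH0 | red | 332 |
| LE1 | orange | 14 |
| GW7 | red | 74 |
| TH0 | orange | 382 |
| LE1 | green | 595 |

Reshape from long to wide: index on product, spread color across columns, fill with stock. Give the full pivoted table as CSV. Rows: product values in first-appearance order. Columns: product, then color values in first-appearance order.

product,blue,green,orange,red
LE1,868,595,14,714
TH0,614,891,382,332
GW7,6,294,575,74
HT0,198,233,182,171

Columns: product plus the 4 distinct color values (blue, green, orange, red).
For example, row LE1 column blue takes stock=868 from the long row (LE1, blue).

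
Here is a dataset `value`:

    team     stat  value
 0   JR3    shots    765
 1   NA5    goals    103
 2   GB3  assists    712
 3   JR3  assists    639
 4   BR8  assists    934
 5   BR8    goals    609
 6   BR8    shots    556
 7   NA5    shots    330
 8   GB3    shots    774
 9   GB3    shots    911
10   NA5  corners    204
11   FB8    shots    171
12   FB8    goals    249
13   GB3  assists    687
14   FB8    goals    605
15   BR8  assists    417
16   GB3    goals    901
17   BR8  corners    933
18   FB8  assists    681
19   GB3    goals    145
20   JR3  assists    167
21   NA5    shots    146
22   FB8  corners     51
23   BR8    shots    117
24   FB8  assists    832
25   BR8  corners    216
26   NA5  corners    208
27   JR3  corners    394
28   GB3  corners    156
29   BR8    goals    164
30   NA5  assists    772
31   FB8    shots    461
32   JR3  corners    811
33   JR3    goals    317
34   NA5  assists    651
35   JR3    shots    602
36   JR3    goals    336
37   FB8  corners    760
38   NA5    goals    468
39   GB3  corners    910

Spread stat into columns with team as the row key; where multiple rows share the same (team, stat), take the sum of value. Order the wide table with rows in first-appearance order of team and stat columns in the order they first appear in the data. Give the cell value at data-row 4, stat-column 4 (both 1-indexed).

With rows in first-appearance order of team, row 4 is team=BR8. stat columns in first-appearance order: shots, goals, assists, corners; column 4 is corners.
Long rows with team=BR8, stat=corners: 933 + 216 = 1149.

1149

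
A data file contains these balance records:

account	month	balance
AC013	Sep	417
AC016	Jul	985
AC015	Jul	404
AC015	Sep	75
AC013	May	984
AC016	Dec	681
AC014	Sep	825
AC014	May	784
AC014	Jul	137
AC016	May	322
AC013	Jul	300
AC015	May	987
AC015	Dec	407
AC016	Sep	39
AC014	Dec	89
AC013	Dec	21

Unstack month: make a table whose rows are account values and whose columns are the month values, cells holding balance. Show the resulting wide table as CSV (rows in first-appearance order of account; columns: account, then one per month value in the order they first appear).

account,Sep,Jul,May,Dec
AC013,417,300,984,21
AC016,39,985,322,681
AC015,75,404,987,407
AC014,825,137,784,89

Columns: account plus the 4 distinct month values (Sep, Jul, May, Dec).
For example, row AC013 column Sep takes balance=417 from the long row (AC013, Sep).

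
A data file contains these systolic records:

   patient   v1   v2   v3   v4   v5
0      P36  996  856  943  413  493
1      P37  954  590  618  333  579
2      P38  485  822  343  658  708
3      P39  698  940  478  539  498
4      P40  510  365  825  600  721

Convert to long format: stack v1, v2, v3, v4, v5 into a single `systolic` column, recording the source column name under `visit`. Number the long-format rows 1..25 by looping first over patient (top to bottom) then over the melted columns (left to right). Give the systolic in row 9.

25 rows total (5 × 5). Row 9: index ⌊(9-1)/5⌋ = 1 into patient → P37; (9-1) mod 5 = 3 into the melted columns → v4.
So row 9 is (P37, v4, 333); systolic = 333.

333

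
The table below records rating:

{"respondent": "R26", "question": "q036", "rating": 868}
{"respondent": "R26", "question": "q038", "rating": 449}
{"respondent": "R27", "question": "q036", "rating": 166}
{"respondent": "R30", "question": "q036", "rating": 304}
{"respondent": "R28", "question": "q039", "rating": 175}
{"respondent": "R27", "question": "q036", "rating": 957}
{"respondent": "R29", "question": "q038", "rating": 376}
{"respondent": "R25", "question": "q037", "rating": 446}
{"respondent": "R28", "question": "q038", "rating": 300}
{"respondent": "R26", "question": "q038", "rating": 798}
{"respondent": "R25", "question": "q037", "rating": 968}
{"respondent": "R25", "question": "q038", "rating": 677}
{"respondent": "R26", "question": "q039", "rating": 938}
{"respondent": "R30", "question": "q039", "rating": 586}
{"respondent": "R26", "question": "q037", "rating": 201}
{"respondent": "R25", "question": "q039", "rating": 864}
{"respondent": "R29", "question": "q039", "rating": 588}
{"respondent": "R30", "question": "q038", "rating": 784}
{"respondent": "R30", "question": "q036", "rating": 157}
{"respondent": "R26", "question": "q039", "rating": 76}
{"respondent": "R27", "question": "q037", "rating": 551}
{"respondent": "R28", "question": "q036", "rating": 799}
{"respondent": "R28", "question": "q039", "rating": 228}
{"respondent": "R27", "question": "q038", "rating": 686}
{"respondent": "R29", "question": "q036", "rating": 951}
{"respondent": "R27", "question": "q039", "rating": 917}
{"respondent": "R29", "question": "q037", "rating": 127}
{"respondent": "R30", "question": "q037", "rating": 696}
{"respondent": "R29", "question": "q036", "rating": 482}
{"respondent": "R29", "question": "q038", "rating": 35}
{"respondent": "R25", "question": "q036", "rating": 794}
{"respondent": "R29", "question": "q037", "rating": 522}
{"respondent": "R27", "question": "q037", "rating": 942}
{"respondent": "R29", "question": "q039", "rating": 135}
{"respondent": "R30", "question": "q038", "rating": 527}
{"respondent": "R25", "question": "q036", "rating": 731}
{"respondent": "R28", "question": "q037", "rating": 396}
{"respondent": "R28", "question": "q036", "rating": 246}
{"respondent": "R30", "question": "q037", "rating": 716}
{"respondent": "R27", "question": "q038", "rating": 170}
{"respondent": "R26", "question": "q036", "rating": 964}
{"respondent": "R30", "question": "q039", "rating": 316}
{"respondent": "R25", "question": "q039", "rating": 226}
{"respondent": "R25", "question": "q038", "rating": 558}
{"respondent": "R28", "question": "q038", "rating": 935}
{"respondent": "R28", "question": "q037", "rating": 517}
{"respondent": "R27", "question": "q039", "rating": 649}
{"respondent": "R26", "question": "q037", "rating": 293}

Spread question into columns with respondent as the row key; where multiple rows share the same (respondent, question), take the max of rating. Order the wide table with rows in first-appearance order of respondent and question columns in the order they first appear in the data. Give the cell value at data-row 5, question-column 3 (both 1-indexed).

588

With rows in first-appearance order of respondent, row 5 is respondent=R29. question columns in first-appearance order: q036, q038, q039, q037; column 3 is q039.
Long rows with respondent=R29, question=q039: max(588, 135) = 588.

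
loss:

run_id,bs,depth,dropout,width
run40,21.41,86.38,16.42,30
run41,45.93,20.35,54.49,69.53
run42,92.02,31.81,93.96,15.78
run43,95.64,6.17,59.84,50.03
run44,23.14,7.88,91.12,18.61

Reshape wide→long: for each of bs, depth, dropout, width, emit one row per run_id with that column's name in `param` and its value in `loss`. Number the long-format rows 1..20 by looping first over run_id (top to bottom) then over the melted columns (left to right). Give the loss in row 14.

20 rows total (5 × 4). Row 14: index ⌊(14-1)/4⌋ = 3 into run_id → run43; (14-1) mod 4 = 1 into the melted columns → depth.
So row 14 is (run43, depth, 6.17); loss = 6.17.

6.17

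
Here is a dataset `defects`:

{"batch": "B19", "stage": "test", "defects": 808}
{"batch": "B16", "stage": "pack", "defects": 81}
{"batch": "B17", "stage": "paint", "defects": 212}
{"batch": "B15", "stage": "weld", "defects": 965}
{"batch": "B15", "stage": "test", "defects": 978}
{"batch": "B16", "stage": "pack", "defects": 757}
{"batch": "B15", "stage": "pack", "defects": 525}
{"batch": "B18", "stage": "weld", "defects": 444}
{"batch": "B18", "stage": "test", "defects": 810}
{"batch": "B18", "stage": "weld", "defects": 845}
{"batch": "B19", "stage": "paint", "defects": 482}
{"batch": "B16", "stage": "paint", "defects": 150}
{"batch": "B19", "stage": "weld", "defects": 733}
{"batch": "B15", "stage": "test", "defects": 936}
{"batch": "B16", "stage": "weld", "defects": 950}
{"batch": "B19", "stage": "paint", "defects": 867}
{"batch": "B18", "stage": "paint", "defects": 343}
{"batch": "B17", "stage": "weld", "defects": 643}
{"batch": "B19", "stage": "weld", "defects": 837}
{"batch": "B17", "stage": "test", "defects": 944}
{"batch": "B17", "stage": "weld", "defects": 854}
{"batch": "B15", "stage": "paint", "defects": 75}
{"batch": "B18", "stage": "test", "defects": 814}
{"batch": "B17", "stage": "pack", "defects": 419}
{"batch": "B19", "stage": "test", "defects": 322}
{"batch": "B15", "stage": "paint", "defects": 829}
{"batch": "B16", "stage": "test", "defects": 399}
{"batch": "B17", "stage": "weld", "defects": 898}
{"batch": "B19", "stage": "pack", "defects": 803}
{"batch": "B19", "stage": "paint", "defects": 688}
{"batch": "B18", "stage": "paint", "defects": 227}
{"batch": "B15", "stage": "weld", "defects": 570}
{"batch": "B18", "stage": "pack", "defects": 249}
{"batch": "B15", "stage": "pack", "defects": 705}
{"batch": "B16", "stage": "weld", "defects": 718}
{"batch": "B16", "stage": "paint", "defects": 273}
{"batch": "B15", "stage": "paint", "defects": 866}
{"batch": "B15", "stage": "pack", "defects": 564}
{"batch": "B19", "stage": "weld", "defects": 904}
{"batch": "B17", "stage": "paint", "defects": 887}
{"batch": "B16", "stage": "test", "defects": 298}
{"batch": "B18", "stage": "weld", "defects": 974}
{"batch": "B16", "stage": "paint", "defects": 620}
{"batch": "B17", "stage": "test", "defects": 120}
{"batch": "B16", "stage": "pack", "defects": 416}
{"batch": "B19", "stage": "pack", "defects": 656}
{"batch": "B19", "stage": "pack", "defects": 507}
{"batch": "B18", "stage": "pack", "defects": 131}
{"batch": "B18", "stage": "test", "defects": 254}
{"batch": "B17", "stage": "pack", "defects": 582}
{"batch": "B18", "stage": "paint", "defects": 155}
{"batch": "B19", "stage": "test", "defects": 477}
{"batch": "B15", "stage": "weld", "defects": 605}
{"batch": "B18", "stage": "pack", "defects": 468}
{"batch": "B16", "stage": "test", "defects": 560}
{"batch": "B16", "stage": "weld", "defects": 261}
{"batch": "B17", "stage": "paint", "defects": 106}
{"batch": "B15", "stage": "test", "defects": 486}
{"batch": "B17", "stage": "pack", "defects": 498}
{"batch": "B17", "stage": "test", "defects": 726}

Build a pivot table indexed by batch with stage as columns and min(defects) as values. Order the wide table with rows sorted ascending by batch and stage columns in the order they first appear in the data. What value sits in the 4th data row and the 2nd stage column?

131

With rows sorted ascending by batch, row 4 is batch=B18. stage columns in first-appearance order: test, pack, paint, weld; column 2 is pack.
Long rows with batch=B18, stage=pack: min(249, 131, 468) = 131.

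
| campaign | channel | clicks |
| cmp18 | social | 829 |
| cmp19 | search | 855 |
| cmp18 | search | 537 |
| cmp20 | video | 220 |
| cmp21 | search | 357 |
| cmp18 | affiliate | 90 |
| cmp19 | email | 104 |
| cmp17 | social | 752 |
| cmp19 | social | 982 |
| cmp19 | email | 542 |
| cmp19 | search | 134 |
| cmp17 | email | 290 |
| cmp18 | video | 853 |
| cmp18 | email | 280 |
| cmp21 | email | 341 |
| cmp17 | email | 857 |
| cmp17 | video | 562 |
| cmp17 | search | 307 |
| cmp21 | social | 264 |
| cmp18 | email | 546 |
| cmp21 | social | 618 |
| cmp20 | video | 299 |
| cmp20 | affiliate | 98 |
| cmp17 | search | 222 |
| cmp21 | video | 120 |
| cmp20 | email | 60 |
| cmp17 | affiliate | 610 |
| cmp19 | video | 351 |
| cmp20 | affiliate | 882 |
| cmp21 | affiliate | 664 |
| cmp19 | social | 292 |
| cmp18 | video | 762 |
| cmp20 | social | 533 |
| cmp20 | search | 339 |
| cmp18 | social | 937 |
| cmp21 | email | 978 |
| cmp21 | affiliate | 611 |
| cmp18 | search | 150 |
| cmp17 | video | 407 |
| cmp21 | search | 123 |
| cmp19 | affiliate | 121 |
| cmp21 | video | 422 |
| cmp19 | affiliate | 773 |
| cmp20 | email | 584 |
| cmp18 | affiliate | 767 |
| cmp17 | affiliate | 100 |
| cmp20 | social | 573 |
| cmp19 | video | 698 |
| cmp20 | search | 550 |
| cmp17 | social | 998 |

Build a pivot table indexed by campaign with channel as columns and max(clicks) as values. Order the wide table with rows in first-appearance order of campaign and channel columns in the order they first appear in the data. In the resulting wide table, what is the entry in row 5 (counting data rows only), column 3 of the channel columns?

With rows in first-appearance order of campaign, row 5 is campaign=cmp17. channel columns in first-appearance order: social, search, video, affiliate, email; column 3 is video.
Long rows with campaign=cmp17, channel=video: max(562, 407) = 562.

562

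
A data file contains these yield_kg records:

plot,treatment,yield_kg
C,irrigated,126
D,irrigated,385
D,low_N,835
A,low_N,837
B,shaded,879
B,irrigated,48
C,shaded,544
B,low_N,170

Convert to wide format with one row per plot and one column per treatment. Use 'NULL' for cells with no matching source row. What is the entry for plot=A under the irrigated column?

NULL

No long-format row has plot=A and treatment=irrigated, so the cell is NULL.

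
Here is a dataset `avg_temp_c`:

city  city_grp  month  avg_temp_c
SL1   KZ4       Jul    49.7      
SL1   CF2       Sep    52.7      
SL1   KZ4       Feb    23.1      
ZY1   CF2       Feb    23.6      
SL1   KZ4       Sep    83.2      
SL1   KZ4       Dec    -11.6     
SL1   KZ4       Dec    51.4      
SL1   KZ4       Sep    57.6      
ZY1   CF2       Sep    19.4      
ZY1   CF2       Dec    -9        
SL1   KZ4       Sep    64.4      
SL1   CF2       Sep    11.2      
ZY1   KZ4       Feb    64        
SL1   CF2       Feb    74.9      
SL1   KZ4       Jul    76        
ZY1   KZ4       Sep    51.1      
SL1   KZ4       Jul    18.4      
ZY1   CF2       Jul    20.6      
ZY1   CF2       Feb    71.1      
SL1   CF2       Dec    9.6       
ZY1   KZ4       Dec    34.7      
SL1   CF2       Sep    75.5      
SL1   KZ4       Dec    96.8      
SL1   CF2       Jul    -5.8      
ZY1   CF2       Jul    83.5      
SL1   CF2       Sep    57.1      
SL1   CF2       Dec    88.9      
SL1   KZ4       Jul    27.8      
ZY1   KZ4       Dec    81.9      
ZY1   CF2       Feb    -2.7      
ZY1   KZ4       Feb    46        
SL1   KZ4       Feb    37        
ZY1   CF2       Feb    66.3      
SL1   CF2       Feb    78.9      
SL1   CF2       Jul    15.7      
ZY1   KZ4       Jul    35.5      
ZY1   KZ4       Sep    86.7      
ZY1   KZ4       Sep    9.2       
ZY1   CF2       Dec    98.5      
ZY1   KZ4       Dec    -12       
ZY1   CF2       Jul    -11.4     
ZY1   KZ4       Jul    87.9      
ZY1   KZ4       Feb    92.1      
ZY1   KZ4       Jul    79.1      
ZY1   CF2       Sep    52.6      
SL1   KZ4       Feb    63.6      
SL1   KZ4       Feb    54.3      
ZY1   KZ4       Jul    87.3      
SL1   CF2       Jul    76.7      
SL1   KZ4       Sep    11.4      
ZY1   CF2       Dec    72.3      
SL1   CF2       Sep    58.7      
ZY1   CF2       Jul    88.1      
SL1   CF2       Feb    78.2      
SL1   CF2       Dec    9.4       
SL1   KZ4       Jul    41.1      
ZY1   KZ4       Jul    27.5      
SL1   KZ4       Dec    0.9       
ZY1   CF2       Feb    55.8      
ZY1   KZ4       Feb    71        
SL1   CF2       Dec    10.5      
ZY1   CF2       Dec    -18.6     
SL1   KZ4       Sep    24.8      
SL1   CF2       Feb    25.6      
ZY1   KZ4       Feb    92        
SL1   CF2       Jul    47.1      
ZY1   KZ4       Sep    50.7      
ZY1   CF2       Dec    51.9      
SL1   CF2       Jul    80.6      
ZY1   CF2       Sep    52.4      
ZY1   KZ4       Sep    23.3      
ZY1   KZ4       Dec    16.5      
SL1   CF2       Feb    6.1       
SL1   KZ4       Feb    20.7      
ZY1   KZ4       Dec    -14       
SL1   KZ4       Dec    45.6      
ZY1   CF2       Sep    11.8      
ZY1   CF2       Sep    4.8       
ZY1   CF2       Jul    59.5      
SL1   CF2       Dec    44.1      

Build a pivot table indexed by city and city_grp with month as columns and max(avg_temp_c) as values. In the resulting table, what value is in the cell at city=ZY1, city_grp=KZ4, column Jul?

Rows with city=ZY1, city_grp=KZ4 and month=Jul: avg_temp_c values are 35.5, 87.9, 79.1, 87.3, 27.5.
max(35.5, 87.9, 79.1, 87.3, 27.5) = 87.9.

87.9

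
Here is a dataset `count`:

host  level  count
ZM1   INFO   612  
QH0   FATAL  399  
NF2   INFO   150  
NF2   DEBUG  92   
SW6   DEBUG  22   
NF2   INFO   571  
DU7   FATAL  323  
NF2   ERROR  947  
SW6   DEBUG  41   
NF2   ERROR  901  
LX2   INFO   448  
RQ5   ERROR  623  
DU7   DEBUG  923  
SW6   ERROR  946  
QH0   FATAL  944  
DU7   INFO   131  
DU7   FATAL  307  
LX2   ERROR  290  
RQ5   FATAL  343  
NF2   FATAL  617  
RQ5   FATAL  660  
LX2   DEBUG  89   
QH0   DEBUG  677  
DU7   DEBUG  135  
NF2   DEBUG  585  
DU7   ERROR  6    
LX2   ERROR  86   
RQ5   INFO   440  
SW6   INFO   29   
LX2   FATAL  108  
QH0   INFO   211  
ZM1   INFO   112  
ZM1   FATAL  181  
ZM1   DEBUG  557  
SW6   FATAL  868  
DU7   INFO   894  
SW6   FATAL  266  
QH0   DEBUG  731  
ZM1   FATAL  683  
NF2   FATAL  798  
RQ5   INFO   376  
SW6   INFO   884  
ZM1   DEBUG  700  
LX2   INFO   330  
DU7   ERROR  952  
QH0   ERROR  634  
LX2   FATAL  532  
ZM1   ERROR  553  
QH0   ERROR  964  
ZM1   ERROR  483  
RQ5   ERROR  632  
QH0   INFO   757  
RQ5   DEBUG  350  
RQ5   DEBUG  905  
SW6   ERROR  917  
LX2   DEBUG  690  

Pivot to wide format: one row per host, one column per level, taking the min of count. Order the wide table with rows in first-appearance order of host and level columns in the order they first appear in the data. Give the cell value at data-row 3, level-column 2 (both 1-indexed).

617

With rows in first-appearance order of host, row 3 is host=NF2. level columns in first-appearance order: INFO, FATAL, DEBUG, ERROR; column 2 is FATAL.
Long rows with host=NF2, level=FATAL: min(617, 798) = 617.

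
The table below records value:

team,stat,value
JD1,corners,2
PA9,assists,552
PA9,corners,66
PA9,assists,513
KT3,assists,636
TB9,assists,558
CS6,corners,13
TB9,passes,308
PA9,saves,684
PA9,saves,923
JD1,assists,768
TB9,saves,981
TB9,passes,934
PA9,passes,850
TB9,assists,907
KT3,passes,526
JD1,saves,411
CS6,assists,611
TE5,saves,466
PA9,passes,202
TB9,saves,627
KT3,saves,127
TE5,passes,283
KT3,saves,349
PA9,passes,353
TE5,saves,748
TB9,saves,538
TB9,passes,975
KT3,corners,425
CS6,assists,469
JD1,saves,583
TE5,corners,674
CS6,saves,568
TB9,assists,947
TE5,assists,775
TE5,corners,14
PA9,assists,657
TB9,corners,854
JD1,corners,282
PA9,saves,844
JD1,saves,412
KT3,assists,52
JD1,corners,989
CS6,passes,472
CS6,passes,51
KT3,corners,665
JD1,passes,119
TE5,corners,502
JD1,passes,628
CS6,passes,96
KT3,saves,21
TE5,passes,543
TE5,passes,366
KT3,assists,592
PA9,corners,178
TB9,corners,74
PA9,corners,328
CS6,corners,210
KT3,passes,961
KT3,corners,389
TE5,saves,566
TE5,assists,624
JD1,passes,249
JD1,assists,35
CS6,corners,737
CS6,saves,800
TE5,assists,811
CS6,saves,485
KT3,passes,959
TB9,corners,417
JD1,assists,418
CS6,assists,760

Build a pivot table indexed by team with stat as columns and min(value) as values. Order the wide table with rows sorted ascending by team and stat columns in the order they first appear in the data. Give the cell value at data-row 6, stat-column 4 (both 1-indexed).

With rows sorted ascending by team, row 6 is team=TE5. stat columns in first-appearance order: corners, assists, passes, saves; column 4 is saves.
Long rows with team=TE5, stat=saves: min(466, 748, 566) = 466.

466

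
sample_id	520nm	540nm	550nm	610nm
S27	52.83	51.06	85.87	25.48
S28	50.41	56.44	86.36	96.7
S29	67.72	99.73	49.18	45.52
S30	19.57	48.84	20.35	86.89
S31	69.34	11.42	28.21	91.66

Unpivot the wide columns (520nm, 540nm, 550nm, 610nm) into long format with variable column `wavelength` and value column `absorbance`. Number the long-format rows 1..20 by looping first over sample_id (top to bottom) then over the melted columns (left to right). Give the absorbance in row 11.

20 rows total (5 × 4). Row 11: index ⌊(11-1)/4⌋ = 2 into sample_id → S29; (11-1) mod 4 = 2 into the melted columns → 550nm.
So row 11 is (S29, 550nm, 49.18); absorbance = 49.18.

49.18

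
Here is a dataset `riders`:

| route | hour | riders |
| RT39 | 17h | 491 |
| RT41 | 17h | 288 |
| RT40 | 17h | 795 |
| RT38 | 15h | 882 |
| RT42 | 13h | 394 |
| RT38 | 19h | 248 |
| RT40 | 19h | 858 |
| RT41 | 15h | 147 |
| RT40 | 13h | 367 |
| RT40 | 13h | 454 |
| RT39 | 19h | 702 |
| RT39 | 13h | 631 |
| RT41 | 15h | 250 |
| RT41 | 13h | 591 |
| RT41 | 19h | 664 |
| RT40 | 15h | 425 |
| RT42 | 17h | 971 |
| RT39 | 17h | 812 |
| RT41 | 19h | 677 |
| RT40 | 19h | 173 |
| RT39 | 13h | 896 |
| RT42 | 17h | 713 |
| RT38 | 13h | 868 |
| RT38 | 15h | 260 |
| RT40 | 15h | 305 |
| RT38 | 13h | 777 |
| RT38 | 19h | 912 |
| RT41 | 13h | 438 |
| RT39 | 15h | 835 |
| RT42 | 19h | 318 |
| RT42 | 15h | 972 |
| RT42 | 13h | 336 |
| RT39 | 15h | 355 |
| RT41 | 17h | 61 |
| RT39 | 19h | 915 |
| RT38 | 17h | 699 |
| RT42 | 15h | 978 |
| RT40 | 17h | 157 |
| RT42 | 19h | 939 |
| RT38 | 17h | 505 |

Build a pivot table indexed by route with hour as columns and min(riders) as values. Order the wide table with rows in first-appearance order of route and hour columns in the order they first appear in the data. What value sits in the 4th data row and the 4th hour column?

248

With rows in first-appearance order of route, row 4 is route=RT38. hour columns in first-appearance order: 17h, 15h, 13h, 19h; column 4 is 19h.
Long rows with route=RT38, hour=19h: min(248, 912) = 248.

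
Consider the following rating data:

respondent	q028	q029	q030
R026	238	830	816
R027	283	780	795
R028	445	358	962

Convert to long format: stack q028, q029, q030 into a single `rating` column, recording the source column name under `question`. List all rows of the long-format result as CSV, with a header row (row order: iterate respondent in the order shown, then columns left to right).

respondent,question,rating
R026,q028,238
R026,q029,830
R026,q030,816
R027,q028,283
R027,q029,780
R027,q030,795
R028,q028,445
R028,q029,358
R028,q030,962

Each (respondent, column) pair becomes one row: 3 × 3 = 9 rows.
For example, (R026, q028) → rating=238.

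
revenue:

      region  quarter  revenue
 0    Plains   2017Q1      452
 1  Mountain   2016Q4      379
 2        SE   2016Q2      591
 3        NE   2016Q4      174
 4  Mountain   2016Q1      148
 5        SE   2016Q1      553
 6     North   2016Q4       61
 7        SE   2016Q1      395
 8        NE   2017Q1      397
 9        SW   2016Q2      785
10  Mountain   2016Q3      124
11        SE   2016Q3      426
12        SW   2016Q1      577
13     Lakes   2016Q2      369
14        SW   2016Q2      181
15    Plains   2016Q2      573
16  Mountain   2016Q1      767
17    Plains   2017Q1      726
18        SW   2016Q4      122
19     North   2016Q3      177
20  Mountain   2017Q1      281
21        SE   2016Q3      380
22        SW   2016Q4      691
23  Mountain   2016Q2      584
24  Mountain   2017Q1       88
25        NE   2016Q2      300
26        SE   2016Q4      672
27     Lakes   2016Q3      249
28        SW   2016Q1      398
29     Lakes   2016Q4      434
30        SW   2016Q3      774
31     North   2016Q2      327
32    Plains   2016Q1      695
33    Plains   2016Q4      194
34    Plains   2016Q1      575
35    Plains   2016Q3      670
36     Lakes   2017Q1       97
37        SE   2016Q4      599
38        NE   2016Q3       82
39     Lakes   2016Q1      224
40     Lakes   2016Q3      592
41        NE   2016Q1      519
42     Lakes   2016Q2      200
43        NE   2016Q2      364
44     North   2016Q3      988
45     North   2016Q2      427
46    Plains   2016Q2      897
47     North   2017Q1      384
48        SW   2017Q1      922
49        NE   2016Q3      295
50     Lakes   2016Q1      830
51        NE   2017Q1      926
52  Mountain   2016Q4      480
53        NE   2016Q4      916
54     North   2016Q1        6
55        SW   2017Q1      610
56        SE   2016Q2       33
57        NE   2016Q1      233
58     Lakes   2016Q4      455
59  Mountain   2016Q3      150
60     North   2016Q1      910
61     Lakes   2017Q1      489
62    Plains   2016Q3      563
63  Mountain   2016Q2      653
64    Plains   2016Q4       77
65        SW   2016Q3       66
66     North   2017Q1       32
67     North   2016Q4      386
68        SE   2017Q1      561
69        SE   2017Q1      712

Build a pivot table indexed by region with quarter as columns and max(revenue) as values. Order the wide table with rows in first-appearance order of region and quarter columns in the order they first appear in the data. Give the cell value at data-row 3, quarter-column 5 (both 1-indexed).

With rows in first-appearance order of region, row 3 is region=SE. quarter columns in first-appearance order: 2017Q1, 2016Q4, 2016Q2, 2016Q1, 2016Q3; column 5 is 2016Q3.
Long rows with region=SE, quarter=2016Q3: max(426, 380) = 426.

426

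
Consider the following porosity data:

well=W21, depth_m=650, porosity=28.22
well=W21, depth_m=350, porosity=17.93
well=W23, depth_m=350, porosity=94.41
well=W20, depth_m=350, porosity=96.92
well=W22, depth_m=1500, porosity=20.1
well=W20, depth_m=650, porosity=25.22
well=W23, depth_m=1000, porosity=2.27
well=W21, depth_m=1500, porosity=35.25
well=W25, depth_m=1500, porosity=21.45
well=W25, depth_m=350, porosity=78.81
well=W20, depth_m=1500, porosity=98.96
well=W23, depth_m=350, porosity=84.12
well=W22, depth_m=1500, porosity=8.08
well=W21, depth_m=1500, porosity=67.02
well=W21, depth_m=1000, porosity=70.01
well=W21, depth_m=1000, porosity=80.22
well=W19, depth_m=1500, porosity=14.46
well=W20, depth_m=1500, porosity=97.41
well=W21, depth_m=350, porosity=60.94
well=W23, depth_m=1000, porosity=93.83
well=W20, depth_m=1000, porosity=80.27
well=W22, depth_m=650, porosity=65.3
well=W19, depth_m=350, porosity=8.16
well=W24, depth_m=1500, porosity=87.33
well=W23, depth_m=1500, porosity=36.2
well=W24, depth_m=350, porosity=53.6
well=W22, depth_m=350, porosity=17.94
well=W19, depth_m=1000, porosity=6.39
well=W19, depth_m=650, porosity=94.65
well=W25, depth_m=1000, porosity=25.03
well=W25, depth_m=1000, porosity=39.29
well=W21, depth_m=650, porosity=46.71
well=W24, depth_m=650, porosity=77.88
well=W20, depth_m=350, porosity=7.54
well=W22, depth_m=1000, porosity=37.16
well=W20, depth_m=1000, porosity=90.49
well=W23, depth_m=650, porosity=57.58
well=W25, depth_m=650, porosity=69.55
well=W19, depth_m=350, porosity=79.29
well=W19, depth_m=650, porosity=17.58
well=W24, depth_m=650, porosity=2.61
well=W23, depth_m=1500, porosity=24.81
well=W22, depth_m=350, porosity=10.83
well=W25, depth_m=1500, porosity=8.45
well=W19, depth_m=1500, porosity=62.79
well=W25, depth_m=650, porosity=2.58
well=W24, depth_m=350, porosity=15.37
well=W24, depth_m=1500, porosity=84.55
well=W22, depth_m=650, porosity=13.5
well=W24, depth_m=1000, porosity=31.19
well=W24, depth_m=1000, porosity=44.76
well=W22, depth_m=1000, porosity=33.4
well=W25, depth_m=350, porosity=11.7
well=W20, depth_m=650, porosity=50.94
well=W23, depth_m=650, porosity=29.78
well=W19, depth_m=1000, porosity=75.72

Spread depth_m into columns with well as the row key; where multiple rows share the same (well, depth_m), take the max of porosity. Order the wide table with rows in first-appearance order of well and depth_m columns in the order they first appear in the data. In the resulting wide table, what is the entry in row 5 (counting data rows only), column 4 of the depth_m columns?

39.29

With rows in first-appearance order of well, row 5 is well=W25. depth_m columns in first-appearance order: 650, 350, 1500, 1000; column 4 is 1000.
Long rows with well=W25, depth_m=1000: max(25.03, 39.29) = 39.29.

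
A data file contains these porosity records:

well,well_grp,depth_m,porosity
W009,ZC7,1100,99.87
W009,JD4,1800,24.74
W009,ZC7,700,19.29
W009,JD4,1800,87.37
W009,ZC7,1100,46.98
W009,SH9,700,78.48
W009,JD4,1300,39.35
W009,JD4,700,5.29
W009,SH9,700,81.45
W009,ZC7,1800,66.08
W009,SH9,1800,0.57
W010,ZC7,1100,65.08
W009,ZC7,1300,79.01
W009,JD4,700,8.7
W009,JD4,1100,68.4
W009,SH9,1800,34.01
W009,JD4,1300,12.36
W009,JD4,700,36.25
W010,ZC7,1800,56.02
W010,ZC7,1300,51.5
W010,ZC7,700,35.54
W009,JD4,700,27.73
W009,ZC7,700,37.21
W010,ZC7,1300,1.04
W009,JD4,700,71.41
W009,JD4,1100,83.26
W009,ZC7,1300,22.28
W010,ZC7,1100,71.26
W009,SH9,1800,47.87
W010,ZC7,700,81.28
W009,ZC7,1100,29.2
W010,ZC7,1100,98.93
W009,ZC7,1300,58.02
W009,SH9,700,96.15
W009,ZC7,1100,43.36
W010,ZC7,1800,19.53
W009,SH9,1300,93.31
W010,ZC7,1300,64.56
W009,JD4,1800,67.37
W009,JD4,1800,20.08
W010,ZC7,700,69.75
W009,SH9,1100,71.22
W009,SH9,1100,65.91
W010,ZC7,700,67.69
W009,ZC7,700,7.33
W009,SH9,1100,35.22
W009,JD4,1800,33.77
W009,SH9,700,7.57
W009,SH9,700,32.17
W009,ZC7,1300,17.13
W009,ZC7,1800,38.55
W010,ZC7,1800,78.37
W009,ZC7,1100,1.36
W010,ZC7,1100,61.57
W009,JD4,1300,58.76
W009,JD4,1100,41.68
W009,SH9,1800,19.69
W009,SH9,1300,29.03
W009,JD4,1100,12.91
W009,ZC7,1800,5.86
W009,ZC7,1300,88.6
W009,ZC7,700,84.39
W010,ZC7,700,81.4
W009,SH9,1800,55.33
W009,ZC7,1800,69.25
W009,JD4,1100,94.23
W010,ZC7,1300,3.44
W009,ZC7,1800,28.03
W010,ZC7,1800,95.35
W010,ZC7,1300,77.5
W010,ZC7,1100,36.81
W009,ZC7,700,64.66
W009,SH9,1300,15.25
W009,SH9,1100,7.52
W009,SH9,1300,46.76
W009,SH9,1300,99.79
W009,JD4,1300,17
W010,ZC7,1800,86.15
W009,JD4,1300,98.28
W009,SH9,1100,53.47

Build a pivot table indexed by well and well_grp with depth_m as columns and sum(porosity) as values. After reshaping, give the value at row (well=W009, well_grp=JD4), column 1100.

Rows with well=W009, well_grp=JD4 and depth_m=1100: porosity values are 68.4, 83.26, 41.68, 12.91, 94.23.
68.4 + 83.26 + 41.68 + 12.91 + 94.23 = 300.48.

300.48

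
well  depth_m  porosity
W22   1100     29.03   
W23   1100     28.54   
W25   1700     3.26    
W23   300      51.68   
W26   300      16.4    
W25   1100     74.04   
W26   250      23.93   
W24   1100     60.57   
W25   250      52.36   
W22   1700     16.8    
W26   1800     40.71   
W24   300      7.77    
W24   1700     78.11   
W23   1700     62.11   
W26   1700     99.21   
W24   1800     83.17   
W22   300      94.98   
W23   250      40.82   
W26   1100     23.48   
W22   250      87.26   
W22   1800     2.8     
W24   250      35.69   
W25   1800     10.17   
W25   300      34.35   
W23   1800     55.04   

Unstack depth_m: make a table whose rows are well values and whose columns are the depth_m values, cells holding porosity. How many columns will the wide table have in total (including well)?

1 column for well plus 5 distinct depth_m values → 6 columns.

6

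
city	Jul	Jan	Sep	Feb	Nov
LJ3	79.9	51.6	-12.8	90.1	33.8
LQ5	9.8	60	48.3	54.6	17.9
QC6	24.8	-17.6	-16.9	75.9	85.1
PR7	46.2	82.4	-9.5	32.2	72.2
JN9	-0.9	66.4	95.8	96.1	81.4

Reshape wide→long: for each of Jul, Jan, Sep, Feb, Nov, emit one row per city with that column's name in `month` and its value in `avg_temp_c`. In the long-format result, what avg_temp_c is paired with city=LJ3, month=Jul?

79.9

Unpivoting turns each (city, wide-column) pair into one long row.
The wide cell at row LJ3, column Jul holds 79.9, so the long row (LJ3, Jul) has avg_temp_c=79.9.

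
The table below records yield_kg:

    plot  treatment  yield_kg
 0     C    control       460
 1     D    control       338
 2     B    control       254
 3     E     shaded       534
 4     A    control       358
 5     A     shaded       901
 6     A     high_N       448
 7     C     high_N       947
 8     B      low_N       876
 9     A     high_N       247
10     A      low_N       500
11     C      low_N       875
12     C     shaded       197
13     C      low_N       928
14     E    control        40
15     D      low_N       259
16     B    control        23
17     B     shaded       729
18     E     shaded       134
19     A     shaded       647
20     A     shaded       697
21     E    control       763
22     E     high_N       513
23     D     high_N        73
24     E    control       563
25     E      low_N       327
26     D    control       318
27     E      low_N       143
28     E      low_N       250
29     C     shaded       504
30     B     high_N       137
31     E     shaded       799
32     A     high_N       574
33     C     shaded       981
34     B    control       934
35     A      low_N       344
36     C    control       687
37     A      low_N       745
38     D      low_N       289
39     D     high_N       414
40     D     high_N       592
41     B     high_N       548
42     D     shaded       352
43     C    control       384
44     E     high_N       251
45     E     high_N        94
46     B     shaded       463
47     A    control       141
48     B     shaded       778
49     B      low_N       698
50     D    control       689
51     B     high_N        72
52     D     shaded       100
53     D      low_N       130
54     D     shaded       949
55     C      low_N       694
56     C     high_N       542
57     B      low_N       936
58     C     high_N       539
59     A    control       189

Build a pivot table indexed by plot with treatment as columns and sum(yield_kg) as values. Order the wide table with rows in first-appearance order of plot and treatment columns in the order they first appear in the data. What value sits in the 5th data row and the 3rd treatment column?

With rows in first-appearance order of plot, row 5 is plot=A. treatment columns in first-appearance order: control, shaded, high_N, low_N; column 3 is high_N.
Long rows with plot=A, treatment=high_N: 448 + 247 + 574 = 1269.

1269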